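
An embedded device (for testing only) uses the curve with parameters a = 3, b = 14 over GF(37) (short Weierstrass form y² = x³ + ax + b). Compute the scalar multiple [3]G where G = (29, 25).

(15, 20)

Repeated addition: build up to 3G.
2G: tangent at (29, 25): λ = (3·29² + 3)/(2·25) ≡ 10/13. 13⁻¹ ≡ 20 (mod 37) since 13·20 = 260 ≡ 1, so λ ≡ 10·20 ≡ 15.
  x = λ² - 29 - 29 = 225 - 58 ≡ 19; y = λ·(29 - 19) - 25 ≡ 14. → (19, 14)
3G: (19, 14) + (29, 25). λ = (25 - 14)/(29 - 19) ≡ 11/10 mod 37. 10⁻¹ ≡ 26 (mod 37) since 10·26 = 260 ≡ 1, so λ ≡ 27.
  x = λ² - 19 - 29 = 729 - 48 ≡ 15; y = λ·(19 - 15) - 14 ≡ 20. → (15, 20)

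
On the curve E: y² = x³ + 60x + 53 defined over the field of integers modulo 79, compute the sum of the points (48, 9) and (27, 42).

(50, 28)

(48, 9) + (27, 42). λ = (42 - 9)/(27 - 48) ≡ 33/58 mod 79. 58⁻¹ ≡ 15 (mod 79), so λ ≡ 21.
  x = λ² - 48 - 27 = 441 - 75 ≡ 50; y = λ·(48 - 50) - 9 ≡ 28. → (50, 28)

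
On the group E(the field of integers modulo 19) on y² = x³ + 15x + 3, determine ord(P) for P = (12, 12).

7

2P: tangent at (12, 12): λ = (3·12² + 15)/(2·12) ≡ 10/5. 5⁻¹ ≡ 4 (mod 19) since 5·4 = 20 ≡ 1, so λ ≡ 10·4 ≡ 2.
  x = λ² - 12 - 12 = 4 - 24 ≡ 18; y = λ·(12 - 18) - 12 ≡ 14. → (18, 14)
3P: (18, 14) + (12, 12). λ = (12 - 14)/(12 - 18) ≡ 17/13 mod 19. 13⁻¹ ≡ 3 (mod 19), so λ ≡ 13.
  x = λ² - 18 - 12 = 169 - 30 ≡ 6; y = λ·(18 - 6) - 14 ≡ 9. → (6, 9)
4P: (6, 9) + (12, 12). λ = (12 - 9)/(12 - 6) ≡ 3/6 mod 19. 6⁻¹ ≡ 16 (mod 19) since 6·16 = 96 ≡ 1, so λ ≡ 10.
  x = λ² - 6 - 12 = 100 - 18 ≡ 6; y = λ·(6 - 6) - 9 ≡ 10. → (6, 10)
5P: (6, 10) + (12, 12). λ = (12 - 10)/(12 - 6) ≡ 2/6 mod 19. 6⁻¹ ≡ 16 (mod 19) since 6·16 = 96 ≡ 1, so λ ≡ 13.
  x = λ² - 6 - 12 = 169 - 18 ≡ 18; y = λ·(6 - 18) - 10 ≡ 5. → (18, 5)
6P: (18, 5) + (12, 12). λ = (12 - 5)/(12 - 18) ≡ 7/13 mod 19. 13⁻¹ ≡ 3 (mod 19) since 13·3 = 39 ≡ 1, so λ ≡ 2.
  x = λ² - 18 - 12 = 4 - 30 ≡ 12; y = λ·(18 - 12) - 5 ≡ 7. → (12, 7)
7P: (12, 7) + (12, 12): same x and y₁ ≡ -y₂, so the sum is 𝒪.
7P = 𝒪, so the order is 7.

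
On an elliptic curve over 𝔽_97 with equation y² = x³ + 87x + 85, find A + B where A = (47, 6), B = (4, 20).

(47, 6) + (4, 20). λ = (20 - 6)/(4 - 47) ≡ 14/54 mod 97. 54⁻¹ ≡ 9 (mod 97), so λ ≡ 29.
  x = λ² - 47 - 4 = 841 - 51 ≡ 14; y = λ·(47 - 14) - 6 ≡ 78. → (14, 78)

(14, 78)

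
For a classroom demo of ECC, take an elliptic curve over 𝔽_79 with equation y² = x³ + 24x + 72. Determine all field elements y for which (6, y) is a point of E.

none

x³ + 24x + 72 = 432 ≡ 37 (mod 79).
37 is a non-residue mod 79; no y exists.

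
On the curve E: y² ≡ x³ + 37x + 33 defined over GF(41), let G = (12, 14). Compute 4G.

Repeated addition: build up to 4G.
2G: tangent at (12, 14): λ = (3·12² + 37)/(2·14) ≡ 18/28. 28⁻¹ ≡ 22 (mod 41) since 28·22 = 616 ≡ 1, so λ ≡ 18·22 ≡ 27.
  x = λ² - 12 - 12 = 729 - 24 ≡ 8; y = λ·(12 - 8) - 14 ≡ 12. → (8, 12)
3G: (8, 12) + (12, 14). λ = (14 - 12)/(12 - 8) ≡ 2/4 mod 41. 4⁻¹ ≡ 31 (mod 41), so λ ≡ 21.
  x = λ² - 8 - 12 = 441 - 20 ≡ 11; y = λ·(8 - 11) - 12 ≡ 7. → (11, 7)
4G: (11, 7) + (12, 14). λ = (14 - 7)/(12 - 11) ≡ 7/1 mod 41. 1⁻¹ ≡ 1 (mod 41) since 1·1 = 1 ≡ 1, so λ ≡ 7.
  x = λ² - 11 - 12 = 49 - 23 ≡ 26; y = λ·(11 - 26) - 7 ≡ 11. → (26, 11)

(26, 11)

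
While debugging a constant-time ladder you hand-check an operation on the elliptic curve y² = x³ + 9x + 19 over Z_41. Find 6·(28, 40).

Write P = (28, 40).
Repeated addition: build up to 6P.
2P: tangent at (28, 40): λ = (3·28² + 9)/(2·40) ≡ 24/39. 39⁻¹ ≡ 20 (mod 41), so λ ≡ 24·20 ≡ 29.
  x = λ² - 28 - 28 = 841 - 56 ≡ 6; y = λ·(28 - 6) - 40 ≡ 24. → (6, 24)
3P: (6, 24) + (28, 40). λ = (40 - 24)/(28 - 6) ≡ 16/22 mod 41. 22⁻¹ ≡ 28 (mod 41), so λ ≡ 38.
  x = λ² - 6 - 28 = 1444 - 34 ≡ 16; y = λ·(6 - 16) - 24 ≡ 6. → (16, 6)
4P: (16, 6) + (28, 40). λ = (40 - 6)/(28 - 16) ≡ 34/12 mod 41. 12⁻¹ ≡ 24 (mod 41) since 12·24 = 288 ≡ 1, so λ ≡ 37.
  x = λ² - 16 - 28 = 1369 - 44 ≡ 13; y = λ·(16 - 13) - 6 ≡ 23. → (13, 23)
5P: (13, 23) + (28, 40). λ = (40 - 23)/(28 - 13) ≡ 17/15 mod 41. 15⁻¹ ≡ 11 (mod 41), so λ ≡ 23.
  x = λ² - 13 - 28 = 529 - 41 ≡ 37; y = λ·(13 - 37) - 23 ≡ 40. → (37, 40)
6P: (37, 40) + (28, 40). λ = (40 - 40)/(28 - 37) ≡ 0/32 mod 41. 32⁻¹ ≡ 9 (mod 41), so λ ≡ 0.
  x = λ² - 37 - 28 = 0 - 65 ≡ 17; y = λ·(37 - 17) - 40 ≡ 1. → (17, 1)

(17, 1)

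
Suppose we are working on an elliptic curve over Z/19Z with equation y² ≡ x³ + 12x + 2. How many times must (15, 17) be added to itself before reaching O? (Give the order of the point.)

2P: tangent at (15, 17): λ = (3·15² + 12)/(2·17) ≡ 3/15. 15⁻¹ ≡ 14 (mod 19), so λ ≡ 3·14 ≡ 4.
  x = λ² - 15 - 15 = 16 - 30 ≡ 5; y = λ·(15 - 5) - 17 ≡ 4. → (5, 4)
3P: (5, 4) + (15, 17). λ = (17 - 4)/(15 - 5) ≡ 13/10 mod 19. 10⁻¹ ≡ 2 (mod 19) since 10·2 = 20 ≡ 1, so λ ≡ 7.
  x = λ² - 5 - 15 = 49 - 20 ≡ 10; y = λ·(5 - 10) - 4 ≡ 18. → (10, 18)
4P: (10, 18) + (15, 17). λ = (17 - 18)/(15 - 10) ≡ 18/5 mod 19. 5⁻¹ ≡ 4 (mod 19) since 5·4 = 20 ≡ 1, so λ ≡ 15.
  x = λ² - 10 - 15 = 225 - 25 ≡ 10; y = λ·(10 - 10) - 18 ≡ 1. → (10, 1)
5P: (10, 1) + (15, 17). λ = (17 - 1)/(15 - 10) ≡ 16/5 mod 19. 5⁻¹ ≡ 4 (mod 19), so λ ≡ 7.
  x = λ² - 10 - 15 = 49 - 25 ≡ 5; y = λ·(10 - 5) - 1 ≡ 15. → (5, 15)
6P: (5, 15) + (15, 17). λ = (17 - 15)/(15 - 5) ≡ 2/10 mod 19. 10⁻¹ ≡ 2 (mod 19), so λ ≡ 4.
  x = λ² - 5 - 15 = 16 - 20 ≡ 15; y = λ·(5 - 15) - 15 ≡ 2. → (15, 2)
7P: (15, 2) + (15, 17): same x and y₁ ≡ -y₂, so the sum is O.
7P = O, so the order is 7.

7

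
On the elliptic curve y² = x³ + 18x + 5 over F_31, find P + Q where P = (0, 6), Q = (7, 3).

(9, 20)

(0, 6) + (7, 3). λ = (3 - 6)/(7 - 0) ≡ 28/7 mod 31. 7⁻¹ ≡ 9 (mod 31) since 7·9 = 63 ≡ 1, so λ ≡ 4.
  x = λ² - 0 - 7 = 16 - 7 ≡ 9; y = λ·(0 - 9) - 6 ≡ 20. → (9, 20)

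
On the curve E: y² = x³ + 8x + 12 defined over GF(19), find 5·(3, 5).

Write G = (3, 5).
Double-and-add on 5 = (101)₂. Start with G = (3, 5) for the leading 1-bit.
double: tangent at (3, 5): λ = (3·3² + 8)/(2·5) ≡ 16/10. 10⁻¹ ≡ 2 (mod 19), so λ ≡ 16·2 ≡ 13.
  x = λ² - 3 - 3 = 169 - 6 ≡ 11; y = λ·(3 - 11) - 5 ≡ 5. → (11, 5)
double: tangent at (11, 5): λ = (3·11² + 8)/(2·5) ≡ 10/10. 10⁻¹ ≡ 2 (mod 19), so λ ≡ 10·2 ≡ 1.
  x = λ² - 11 - 11 = 1 - 22 ≡ 17; y = λ·(11 - 17) - 5 ≡ 8. → (17, 8)
add G: (17, 8) + (3, 5). λ = (5 - 8)/(3 - 17) ≡ 16/5 mod 19. 5⁻¹ ≡ 4 (mod 19) since 5·4 = 20 ≡ 1, so λ ≡ 7.
  x = λ² - 17 - 3 = 49 - 20 ≡ 10; y = λ·(17 - 10) - 8 ≡ 3. → (10, 3)

(10, 3)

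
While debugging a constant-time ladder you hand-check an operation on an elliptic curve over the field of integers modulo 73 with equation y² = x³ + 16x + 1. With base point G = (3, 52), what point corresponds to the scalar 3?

(58, 67)

Repeated addition: build up to 3G.
2G: tangent at (3, 52): λ = (3·3² + 16)/(2·52) ≡ 43/31. 31⁻¹ ≡ 33 (mod 73) since 31·33 = 1023 ≡ 1, so λ ≡ 43·33 ≡ 32.
  x = λ² - 3 - 3 = 1024 - 6 ≡ 69; y = λ·(3 - 69) - 52 ≡ 26. → (69, 26)
3G: (69, 26) + (3, 52). λ = (52 - 26)/(3 - 69) ≡ 26/7 mod 73. 7⁻¹ ≡ 21 (mod 73), so λ ≡ 35.
  x = λ² - 69 - 3 = 1225 - 72 ≡ 58; y = λ·(69 - 58) - 26 ≡ 67. → (58, 67)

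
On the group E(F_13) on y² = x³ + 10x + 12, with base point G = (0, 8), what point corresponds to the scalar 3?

Repeated addition: build up to 3G.
2G: tangent at (0, 8): λ = (3·0² + 10)/(2·8) ≡ 10/3. 3⁻¹ ≡ 9 (mod 13), so λ ≡ 10·9 ≡ 12.
  x = λ² - 0 - 0 = 144 - 0 ≡ 1; y = λ·(0 - 1) - 8 ≡ 6. → (1, 6)
3G: (1, 6) + (0, 8). λ = (8 - 6)/(0 - 1) ≡ 2/12 mod 13. 12⁻¹ ≡ 12 (mod 13), so λ ≡ 11.
  x = λ² - 1 - 0 = 121 - 1 ≡ 3; y = λ·(1 - 3) - 6 ≡ 11. → (3, 11)

(3, 11)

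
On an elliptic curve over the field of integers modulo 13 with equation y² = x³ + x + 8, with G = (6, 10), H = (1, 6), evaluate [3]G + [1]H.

First 3G:
Repeated addition: build up to 3G.
2G: tangent at (6, 10): λ = (3·6² + 1)/(2·10) ≡ 5/7. 7⁻¹ ≡ 2 (mod 13), so λ ≡ 5·2 ≡ 10.
  x = λ² - 6 - 6 = 100 - 12 ≡ 10; y = λ·(6 - 10) - 10 ≡ 2. → (10, 2)
3G: (10, 2) + (6, 10). λ = (10 - 2)/(6 - 10) ≡ 8/9 mod 13. 9⁻¹ ≡ 3 (mod 13) since 9·3 = 27 ≡ 1, so λ ≡ 11.
  x = λ² - 10 - 6 = 121 - 16 ≡ 1; y = λ·(10 - 1) - 2 ≡ 6. → (1, 6)
3G = (1, 6).
Finally 3G + H:
tangent at (1, 6): λ = (3·1² + 1)/(2·6) ≡ 4/12. 12⁻¹ ≡ 12 (mod 13), so λ ≡ 4·12 ≡ 9.
  x = λ² - 1 - 1 = 81 - 2 ≡ 1; y = λ·(1 - 1) - 6 ≡ 7. → (1, 7)

(1, 7)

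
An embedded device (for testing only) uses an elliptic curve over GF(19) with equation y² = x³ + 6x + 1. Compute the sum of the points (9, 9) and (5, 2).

(14, 6)

(9, 9) + (5, 2). λ = (2 - 9)/(5 - 9) ≡ 12/15 mod 19. 15⁻¹ ≡ 14 (mod 19) since 15·14 = 210 ≡ 1, so λ ≡ 16.
  x = λ² - 9 - 5 = 256 - 14 ≡ 14; y = λ·(9 - 14) - 9 ≡ 6. → (14, 6)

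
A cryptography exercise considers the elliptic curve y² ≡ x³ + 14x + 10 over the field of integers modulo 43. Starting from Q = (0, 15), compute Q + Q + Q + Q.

Double-and-add on 4 = (100)₂. Start with Q = (0, 15) for the leading 1-bit.
double: tangent at (0, 15): λ = (3·0² + 14)/(2·15) ≡ 14/30. 30⁻¹ ≡ 33 (mod 43), so λ ≡ 14·33 ≡ 32.
  x = λ² - 0 - 0 = 1024 - 0 ≡ 35; y = λ·(0 - 35) - 15 ≡ 26. → (35, 26)
double: tangent at (35, 26): λ = (3·35² + 14)/(2·26) ≡ 34/9. 9⁻¹ ≡ 24 (mod 43), so λ ≡ 34·24 ≡ 42.
  x = λ² - 35 - 35 = 1764 - 70 ≡ 17; y = λ·(35 - 17) - 26 ≡ 42. → (17, 42)

(17, 42)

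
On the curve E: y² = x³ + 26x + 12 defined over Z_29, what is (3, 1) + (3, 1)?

tangent at (3, 1): λ = (3·3² + 26)/(2·1) ≡ 24/2. 2⁻¹ ≡ 15 (mod 29), so λ ≡ 24·15 ≡ 12.
  x = λ² - 3 - 3 = 144 - 6 ≡ 22; y = λ·(3 - 22) - 1 ≡ 3. → (22, 3)

(22, 3)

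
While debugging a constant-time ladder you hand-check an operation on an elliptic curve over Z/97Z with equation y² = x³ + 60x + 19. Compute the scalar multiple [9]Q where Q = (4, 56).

(73, 88)

Double-and-add on 9 = (1001)₂. Start with Q = (4, 56) for the leading 1-bit.
double: tangent at (4, 56): λ = (3·4² + 60)/(2·56) ≡ 11/15. 15⁻¹ ≡ 13 (mod 97) since 15·13 = 195 ≡ 1, so λ ≡ 11·13 ≡ 46.
  x = λ² - 4 - 4 = 2116 - 8 ≡ 71; y = λ·(4 - 71) - 56 ≡ 63. → (71, 63)
double: tangent at (71, 63): λ = (3·71² + 60)/(2·63) ≡ 51/29. 29⁻¹ ≡ 87 (mod 97), so λ ≡ 51·87 ≡ 72.
  x = λ² - 71 - 71 = 5184 - 142 ≡ 95; y = λ·(71 - 95) - 63 ≡ 52. → (95, 52)
double: tangent at (95, 52): λ = (3·95² + 60)/(2·52) ≡ 72/7. 7⁻¹ ≡ 14 (mod 97) since 7·14 = 98 ≡ 1, so λ ≡ 72·14 ≡ 38.
  x = λ² - 95 - 95 = 1444 - 190 ≡ 90; y = λ·(95 - 90) - 52 ≡ 41. → (90, 41)
add Q: (90, 41) + (4, 56). λ = (56 - 41)/(4 - 90) ≡ 15/11 mod 97. 11⁻¹ ≡ 53 (mod 97) since 11·53 = 583 ≡ 1, so λ ≡ 19.
  x = λ² - 90 - 4 = 361 - 94 ≡ 73; y = λ·(90 - 73) - 41 ≡ 88. → (73, 88)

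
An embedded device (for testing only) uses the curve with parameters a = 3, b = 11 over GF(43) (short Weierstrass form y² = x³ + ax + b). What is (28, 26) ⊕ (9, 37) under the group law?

(3, 41)

(28, 26) + (9, 37). λ = (37 - 26)/(9 - 28) ≡ 11/24 mod 43. 24⁻¹ ≡ 9 (mod 43), so λ ≡ 13.
  x = λ² - 28 - 9 = 169 - 37 ≡ 3; y = λ·(28 - 3) - 26 ≡ 41. → (3, 41)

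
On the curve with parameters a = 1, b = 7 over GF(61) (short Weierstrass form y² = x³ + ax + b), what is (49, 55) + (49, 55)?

tangent at (49, 55): λ = (3·49² + 1)/(2·55) ≡ 6/49. 49⁻¹ ≡ 5 (mod 61), so λ ≡ 6·5 ≡ 30.
  x = λ² - 49 - 49 = 900 - 98 ≡ 9; y = λ·(49 - 9) - 55 ≡ 47. → (9, 47)

(9, 47)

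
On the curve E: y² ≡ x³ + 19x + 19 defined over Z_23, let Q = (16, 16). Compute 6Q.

(7, 14)

Repeated addition: build up to 6Q.
2Q: tangent at (16, 16): λ = (3·16² + 19)/(2·16) ≡ 5/9. 9⁻¹ ≡ 18 (mod 23), so λ ≡ 5·18 ≡ 21.
  x = λ² - 16 - 16 = 441 - 32 ≡ 18; y = λ·(16 - 18) - 16 ≡ 11. → (18, 11)
3Q: (18, 11) + (16, 16). λ = (16 - 11)/(16 - 18) ≡ 5/21 mod 23. 21⁻¹ ≡ 11 (mod 23), so λ ≡ 9.
  x = λ² - 18 - 16 = 81 - 34 ≡ 1; y = λ·(18 - 1) - 11 ≡ 4. → (1, 4)
4Q: (1, 4) + (16, 16). λ = (16 - 4)/(16 - 1) ≡ 12/15 mod 23. 15⁻¹ ≡ 20 (mod 23), so λ ≡ 10.
  x = λ² - 1 - 16 = 100 - 17 ≡ 14; y = λ·(1 - 14) - 4 ≡ 4. → (14, 4)
5Q: (14, 4) + (16, 16). λ = (16 - 4)/(16 - 14) ≡ 12/2 mod 23. 2⁻¹ ≡ 12 (mod 23), so λ ≡ 6.
  x = λ² - 14 - 16 = 36 - 30 ≡ 6; y = λ·(14 - 6) - 4 ≡ 21. → (6, 21)
6Q: (6, 21) + (16, 16). λ = (16 - 21)/(16 - 6) ≡ 18/10 mod 23. 10⁻¹ ≡ 7 (mod 23), so λ ≡ 11.
  x = λ² - 6 - 16 = 121 - 22 ≡ 7; y = λ·(6 - 7) - 21 ≡ 14. → (7, 14)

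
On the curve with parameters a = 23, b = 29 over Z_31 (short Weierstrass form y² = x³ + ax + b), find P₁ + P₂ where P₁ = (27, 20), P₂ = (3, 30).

(27, 20) + (3, 30). λ = (30 - 20)/(3 - 27) ≡ 10/7 mod 31. 7⁻¹ ≡ 9 (mod 31), so λ ≡ 28.
  x = λ² - 27 - 3 = 784 - 30 ≡ 10; y = λ·(27 - 10) - 20 ≡ 22. → (10, 22)

(10, 22)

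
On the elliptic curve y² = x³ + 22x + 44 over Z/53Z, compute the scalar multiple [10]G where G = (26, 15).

(16, 26)

Double-and-add on 10 = (1010)₂. Start with G = (26, 15) for the leading 1-bit.
double: tangent at (26, 15): λ = (3·26² + 22)/(2·15) ≡ 36/30. 30⁻¹ ≡ 23 (mod 53), so λ ≡ 36·23 ≡ 33.
  x = λ² - 26 - 26 = 1089 - 52 ≡ 30; y = λ·(26 - 30) - 15 ≡ 12. → (30, 12)
double: tangent at (30, 12): λ = (3·30² + 22)/(2·12) ≡ 19/24. 24⁻¹ ≡ 42 (mod 53), so λ ≡ 19·42 ≡ 3.
  x = λ² - 30 - 30 = 9 - 60 ≡ 2; y = λ·(30 - 2) - 12 ≡ 19. → (2, 19)
add G: (2, 19) + (26, 15). λ = (15 - 19)/(26 - 2) ≡ 49/24 mod 53. 24⁻¹ ≡ 42 (mod 53), so λ ≡ 44.
  x = λ² - 2 - 26 = 1936 - 28 ≡ 0; y = λ·(2 - 0) - 19 ≡ 16. → (0, 16)
double: tangent at (0, 16): λ = (3·0² + 22)/(2·16) ≡ 22/32. 32⁻¹ ≡ 5 (mod 53), so λ ≡ 22·5 ≡ 4.
  x = λ² - 0 - 0 = 16 - 0 ≡ 16; y = λ·(0 - 16) - 16 ≡ 26. → (16, 26)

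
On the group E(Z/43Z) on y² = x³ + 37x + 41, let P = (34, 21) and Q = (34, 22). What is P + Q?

The two points share x = 34 and their y-coordinates satisfy 21 + 22 ≡ 0 (mod 43), so they are inverses. Their sum is ∞.

O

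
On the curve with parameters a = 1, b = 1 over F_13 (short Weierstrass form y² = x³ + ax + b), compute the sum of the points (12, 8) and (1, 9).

(10, 6)

(12, 8) + (1, 9). λ = (9 - 8)/(1 - 12) ≡ 1/2 mod 13. 2⁻¹ ≡ 7 (mod 13), so λ ≡ 7.
  x = λ² - 12 - 1 = 49 - 13 ≡ 10; y = λ·(12 - 10) - 8 ≡ 6. → (10, 6)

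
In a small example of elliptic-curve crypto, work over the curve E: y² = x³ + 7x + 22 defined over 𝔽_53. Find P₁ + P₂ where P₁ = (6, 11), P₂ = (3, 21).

(6, 11) + (3, 21). λ = (21 - 11)/(3 - 6) ≡ 10/50 mod 53. 50⁻¹ ≡ 35 (mod 53) since 50·35 = 1750 ≡ 1, so λ ≡ 32.
  x = λ² - 6 - 3 = 1024 - 9 ≡ 8; y = λ·(6 - 8) - 11 ≡ 31. → (8, 31)

(8, 31)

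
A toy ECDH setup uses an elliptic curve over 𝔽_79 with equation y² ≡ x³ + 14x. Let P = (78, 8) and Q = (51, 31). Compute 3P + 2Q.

(53, 54)

First 3P:
Repeated addition: build up to 3P.
2P: tangent at (78, 8): λ = (3·78² + 14)/(2·8) ≡ 17/16. 16⁻¹ ≡ 5 (mod 79), so λ ≡ 17·5 ≡ 6.
  x = λ² - 78 - 78 = 36 - 156 ≡ 38; y = λ·(78 - 38) - 8 ≡ 74. → (38, 74)
3P: (38, 74) + (78, 8). λ = (8 - 74)/(78 - 38) ≡ 13/40 mod 79. 40⁻¹ ≡ 2 (mod 79), so λ ≡ 26.
  x = λ² - 38 - 78 = 676 - 116 ≡ 7; y = λ·(38 - 7) - 74 ≡ 21. → (7, 21)
3P = (7, 21).
Next 2Q:
Repeated addition: build up to 2Q.
2Q: tangent at (51, 31): λ = (3·51² + 14)/(2·31) ≡ 75/62. 62⁻¹ ≡ 65 (mod 79), so λ ≡ 75·65 ≡ 56.
  x = λ² - 51 - 51 = 3136 - 102 ≡ 32; y = λ·(51 - 32) - 31 ≡ 6. → (32, 6)
2Q = (32, 6).
Finally 3P + 2Q:
(7, 21) + (32, 6). λ = (6 - 21)/(32 - 7) ≡ 64/25 mod 79. 25⁻¹ ≡ 19 (mod 79) since 25·19 = 475 ≡ 1, so λ ≡ 31.
  x = λ² - 7 - 32 = 961 - 39 ≡ 53; y = λ·(7 - 53) - 21 ≡ 54. → (53, 54)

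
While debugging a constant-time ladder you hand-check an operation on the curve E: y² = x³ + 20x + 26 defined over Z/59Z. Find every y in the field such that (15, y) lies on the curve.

x³ + 20x + 26 = 3701 ≡ 43 (mod 59).
43 is a non-residue mod 59; no y exists.

none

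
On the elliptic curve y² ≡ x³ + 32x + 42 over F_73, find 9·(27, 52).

(22, 58)

Write P = (27, 52).
Repeated addition: build up to 9P.
2P: tangent at (27, 52): λ = (3·27² + 32)/(2·52) ≡ 29/31. 31⁻¹ ≡ 33 (mod 73) since 31·33 = 1023 ≡ 1, so λ ≡ 29·33 ≡ 8.
  x = λ² - 27 - 27 = 64 - 54 ≡ 10; y = λ·(27 - 10) - 52 ≡ 11. → (10, 11)
3P: (10, 11) + (27, 52). λ = (52 - 11)/(27 - 10) ≡ 41/17 mod 73. 17⁻¹ ≡ 43 (mod 73) since 17·43 = 731 ≡ 1, so λ ≡ 11.
  x = λ² - 10 - 27 = 121 - 37 ≡ 11; y = λ·(10 - 11) - 11 ≡ 51. → (11, 51)
4P: (11, 51) + (27, 52). λ = (52 - 51)/(27 - 11) ≡ 1/16 mod 73. 16⁻¹ ≡ 32 (mod 73) since 16·32 = 512 ≡ 1, so λ ≡ 32.
  x = λ² - 11 - 27 = 1024 - 38 ≡ 37; y = λ·(11 - 37) - 51 ≡ 66. → (37, 66)
5P: (37, 66) + (27, 52). λ = (52 - 66)/(27 - 37) ≡ 59/63 mod 73. 63⁻¹ ≡ 51 (mod 73) since 63·51 = 3213 ≡ 1, so λ ≡ 16.
  x = λ² - 37 - 27 = 256 - 64 ≡ 46; y = λ·(37 - 46) - 66 ≡ 9. → (46, 9)
6P: (46, 9) + (27, 52). λ = (52 - 9)/(27 - 46) ≡ 43/54 mod 73. 54⁻¹ ≡ 23 (mod 73), so λ ≡ 40.
  x = λ² - 46 - 27 = 1600 - 73 ≡ 67; y = λ·(46 - 67) - 9 ≡ 27. → (67, 27)
7P: (67, 27) + (27, 52). λ = (52 - 27)/(27 - 67) ≡ 25/33 mod 73. 33⁻¹ ≡ 31 (mod 73), so λ ≡ 45.
  x = λ² - 67 - 27 = 2025 - 94 ≡ 33; y = λ·(67 - 33) - 27 ≡ 43. → (33, 43)
8P: (33, 43) + (27, 52). λ = (52 - 43)/(27 - 33) ≡ 9/67 mod 73. 67⁻¹ ≡ 12 (mod 73) since 67·12 = 804 ≡ 1, so λ ≡ 35.
  x = λ² - 33 - 27 = 1225 - 60 ≡ 70; y = λ·(33 - 70) - 43 ≡ 49. → (70, 49)
9P: (70, 49) + (27, 52). λ = (52 - 49)/(27 - 70) ≡ 3/30 mod 73. 30⁻¹ ≡ 56 (mod 73), so λ ≡ 22.
  x = λ² - 70 - 27 = 484 - 97 ≡ 22; y = λ·(70 - 22) - 49 ≡ 58. → (22, 58)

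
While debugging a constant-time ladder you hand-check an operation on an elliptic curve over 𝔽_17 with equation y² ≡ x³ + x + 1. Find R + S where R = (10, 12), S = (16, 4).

(6, 11)

(10, 12) + (16, 4). λ = (4 - 12)/(16 - 10) ≡ 9/6 mod 17. 6⁻¹ ≡ 3 (mod 17) since 6·3 = 18 ≡ 1, so λ ≡ 10.
  x = λ² - 10 - 16 = 100 - 26 ≡ 6; y = λ·(10 - 6) - 12 ≡ 11. → (6, 11)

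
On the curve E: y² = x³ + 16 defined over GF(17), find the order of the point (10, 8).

2P: tangent at (10, 8): λ = (3·10² + 0)/(2·8) ≡ 11/16. 16⁻¹ ≡ 16 (mod 17), so λ ≡ 11·16 ≡ 6.
  x = λ² - 10 - 10 = 36 - 20 ≡ 16; y = λ·(10 - 16) - 8 ≡ 7. → (16, 7)
3P: (16, 7) + (10, 8). λ = (8 - 7)/(10 - 16) ≡ 1/11 mod 17. 11⁻¹ ≡ 14 (mod 17), so λ ≡ 14.
  x = λ² - 16 - 10 = 196 - 26 ≡ 0; y = λ·(16 - 0) - 7 ≡ 13. → (0, 13)
4P: (0, 13) + (10, 8). λ = (8 - 13)/(10 - 0) ≡ 12/10 mod 17. 10⁻¹ ≡ 12 (mod 17) since 10·12 = 120 ≡ 1, so λ ≡ 8.
  x = λ² - 0 - 10 = 64 - 10 ≡ 3; y = λ·(0 - 3) - 13 ≡ 14. → (3, 14)
5P: (3, 14) + (10, 8). λ = (8 - 14)/(10 - 3) ≡ 11/7 mod 17. 7⁻¹ ≡ 5 (mod 17) since 7·5 = 35 ≡ 1, so λ ≡ 4.
  x = λ² - 3 - 10 = 16 - 13 ≡ 3; y = λ·(3 - 3) - 14 ≡ 3. → (3, 3)
6P: (3, 3) + (10, 8). λ = (8 - 3)/(10 - 3) ≡ 5/7 mod 17. 7⁻¹ ≡ 5 (mod 17) since 7·5 = 35 ≡ 1, so λ ≡ 8.
  x = λ² - 3 - 10 = 64 - 13 ≡ 0; y = λ·(3 - 0) - 3 ≡ 4. → (0, 4)
7P: (0, 4) + (10, 8). λ = (8 - 4)/(10 - 0) ≡ 4/10 mod 17. 10⁻¹ ≡ 12 (mod 17), so λ ≡ 14.
  x = λ² - 0 - 10 = 196 - 10 ≡ 16; y = λ·(0 - 16) - 4 ≡ 10. → (16, 10)
8P: (16, 10) + (10, 8). λ = (8 - 10)/(10 - 16) ≡ 15/11 mod 17. 11⁻¹ ≡ 14 (mod 17), so λ ≡ 6.
  x = λ² - 16 - 10 = 36 - 26 ≡ 10; y = λ·(16 - 10) - 10 ≡ 9. → (10, 9)
9P: (10, 9) + (10, 8): same x and y₁ ≡ -y₂, so the sum is the point at infinity.
9P = the point at infinity, so the order is 9.

9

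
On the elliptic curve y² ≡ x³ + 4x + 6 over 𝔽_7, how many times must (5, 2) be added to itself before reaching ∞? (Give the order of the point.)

2P: tangent at (5, 2): λ = (3·5² + 4)/(2·2) ≡ 2/4. 4⁻¹ ≡ 2 (mod 7), so λ ≡ 2·2 ≡ 4.
  x = λ² - 5 - 5 = 16 - 10 ≡ 6; y = λ·(5 - 6) - 2 ≡ 1. → (6, 1)
3P: (6, 1) + (5, 2). λ = (2 - 1)/(5 - 6) ≡ 1/6 mod 7. 6⁻¹ ≡ 6 (mod 7), so λ ≡ 6.
  x = λ² - 6 - 5 = 36 - 11 ≡ 4; y = λ·(6 - 4) - 1 ≡ 4. → (4, 4)
4P: (4, 4) + (5, 2). λ = (2 - 4)/(5 - 4) ≡ 5/1 mod 7. 1⁻¹ ≡ 1 (mod 7) since 1·1 = 1 ≡ 1, so λ ≡ 5.
  x = λ² - 4 - 5 = 25 - 9 ≡ 2; y = λ·(4 - 2) - 4 ≡ 6. → (2, 6)
5P: (2, 6) + (5, 2). λ = (2 - 6)/(5 - 2) ≡ 3/3 mod 7. 3⁻¹ ≡ 5 (mod 7), so λ ≡ 1.
  x = λ² - 2 - 5 = 1 - 7 ≡ 1; y = λ·(2 - 1) - 6 ≡ 2. → (1, 2)
6P: (1, 2) + (5, 2). λ = (2 - 2)/(5 - 1) ≡ 0/4 mod 7. 4⁻¹ ≡ 2 (mod 7), so λ ≡ 0.
  x = λ² - 1 - 5 = 0 - 6 ≡ 1; y = λ·(1 - 1) - 2 ≡ 5. → (1, 5)
7P: (1, 5) + (5, 2). λ = (2 - 5)/(5 - 1) ≡ 4/4 mod 7. 4⁻¹ ≡ 2 (mod 7), so λ ≡ 1.
  x = λ² - 1 - 5 = 1 - 6 ≡ 2; y = λ·(1 - 2) - 5 ≡ 1. → (2, 1)
8P: (2, 1) + (5, 2). λ = (2 - 1)/(5 - 2) ≡ 1/3 mod 7. 3⁻¹ ≡ 5 (mod 7), so λ ≡ 5.
  x = λ² - 2 - 5 = 25 - 7 ≡ 4; y = λ·(2 - 4) - 1 ≡ 3. → (4, 3)
9P: (4, 3) + (5, 2). λ = (2 - 3)/(5 - 4) ≡ 6/1 mod 7. 1⁻¹ ≡ 1 (mod 7) since 1·1 = 1 ≡ 1, so λ ≡ 6.
  x = λ² - 4 - 5 = 36 - 9 ≡ 6; y = λ·(4 - 6) - 3 ≡ 6. → (6, 6)
10P: (6, 6) + (5, 2). λ = (2 - 6)/(5 - 6) ≡ 3/6 mod 7. 6⁻¹ ≡ 6 (mod 7) since 6·6 = 36 ≡ 1, so λ ≡ 4.
  x = λ² - 6 - 5 = 16 - 11 ≡ 5; y = λ·(6 - 5) - 6 ≡ 5. → (5, 5)
11P: (5, 5) + (5, 2): same x and y₁ ≡ -y₂, so the sum is ∞.
11P = ∞, so the order is 11.

11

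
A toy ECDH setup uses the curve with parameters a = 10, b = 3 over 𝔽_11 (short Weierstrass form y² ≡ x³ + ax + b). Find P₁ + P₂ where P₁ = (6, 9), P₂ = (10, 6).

(6, 9) + (10, 6). λ = (6 - 9)/(10 - 6) ≡ 8/4 mod 11. 4⁻¹ ≡ 3 (mod 11), so λ ≡ 2.
  x = λ² - 6 - 10 = 4 - 16 ≡ 10; y = λ·(6 - 10) - 9 ≡ 5. → (10, 5)

(10, 5)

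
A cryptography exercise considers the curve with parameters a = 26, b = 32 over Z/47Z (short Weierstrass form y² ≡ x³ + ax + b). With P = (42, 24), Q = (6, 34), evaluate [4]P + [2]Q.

First 4P:
Double-and-add on 4 = (100)₂. Start with P = (42, 24) for the leading 1-bit.
double: tangent at (42, 24): λ = (3·42² + 26)/(2·24) ≡ 7/1. 1⁻¹ ≡ 1 (mod 47) since 1·1 = 1 ≡ 1, so λ ≡ 7·1 ≡ 7.
  x = λ² - 42 - 42 = 49 - 84 ≡ 12; y = λ·(42 - 12) - 24 ≡ 45. → (12, 45)
double: tangent at (12, 45): λ = (3·12² + 26)/(2·45) ≡ 35/43. 43⁻¹ ≡ 35 (mod 47) since 43·35 = 1505 ≡ 1, so λ ≡ 35·35 ≡ 3.
  x = λ² - 12 - 12 = 9 - 24 ≡ 32; y = λ·(12 - 32) - 45 ≡ 36. → (32, 36)
4P = (32, 36).
Next 2Q:
Repeated addition: build up to 2Q.
2Q: tangent at (6, 34): λ = (3·6² + 26)/(2·34) ≡ 40/21. 21⁻¹ ≡ 9 (mod 47), so λ ≡ 40·9 ≡ 31.
  x = λ² - 6 - 6 = 961 - 12 ≡ 9; y = λ·(6 - 9) - 34 ≡ 14. → (9, 14)
2Q = (9, 14).
Finally 4P + 2Q:
(32, 36) + (9, 14). λ = (14 - 36)/(9 - 32) ≡ 25/24 mod 47. 24⁻¹ ≡ 2 (mod 47) since 24·2 = 48 ≡ 1, so λ ≡ 3.
  x = λ² - 32 - 9 = 9 - 41 ≡ 15; y = λ·(32 - 15) - 36 ≡ 15. → (15, 15)

(15, 15)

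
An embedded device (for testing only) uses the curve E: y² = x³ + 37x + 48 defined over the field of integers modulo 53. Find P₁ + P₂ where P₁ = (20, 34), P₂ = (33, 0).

(20, 34) + (33, 0). λ = (0 - 34)/(33 - 20) ≡ 19/13 mod 53. 13⁻¹ ≡ 49 (mod 53) since 13·49 = 637 ≡ 1, so λ ≡ 30.
  x = λ² - 20 - 33 = 900 - 53 ≡ 52; y = λ·(20 - 52) - 34 ≡ 13. → (52, 13)

(52, 13)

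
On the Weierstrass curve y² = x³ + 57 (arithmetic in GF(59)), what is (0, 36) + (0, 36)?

tangent at (0, 36): λ = (3·0² + 0)/(2·36) ≡ 0/13. 13⁻¹ ≡ 50 (mod 59), so λ ≡ 0·50 ≡ 0.
  x = λ² - 0 - 0 = 0 - 0 ≡ 0; y = λ·(0 - 0) - 36 ≡ 23. → (0, 23)

(0, 23)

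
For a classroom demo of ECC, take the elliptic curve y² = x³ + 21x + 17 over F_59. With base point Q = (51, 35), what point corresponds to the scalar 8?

Double-and-add on 8 = (1000)₂. Start with Q = (51, 35) for the leading 1-bit.
double: tangent at (51, 35): λ = (3·51² + 21)/(2·35) ≡ 36/11. 11⁻¹ ≡ 43 (mod 59), so λ ≡ 36·43 ≡ 14.
  x = λ² - 51 - 51 = 196 - 102 ≡ 35; y = λ·(51 - 35) - 35 ≡ 12. → (35, 12)
double: tangent at (35, 12): λ = (3·35² + 21)/(2·12) ≡ 38/24. 24⁻¹ ≡ 32 (mod 59), so λ ≡ 38·32 ≡ 36.
  x = λ² - 35 - 35 = 1296 - 70 ≡ 46; y = λ·(35 - 46) - 12 ≡ 5. → (46, 5)
double: tangent at (46, 5): λ = (3·46² + 21)/(2·5) ≡ 56/10. 10⁻¹ ≡ 6 (mod 59) since 10·6 = 60 ≡ 1, so λ ≡ 56·6 ≡ 41.
  x = λ² - 46 - 46 = 1681 - 92 ≡ 55; y = λ·(46 - 55) - 5 ≡ 39. → (55, 39)

(55, 39)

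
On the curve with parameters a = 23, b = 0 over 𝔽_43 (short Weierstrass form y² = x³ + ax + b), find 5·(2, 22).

Write P = (2, 22).
Double-and-add on 5 = (101)₂. Start with P = (2, 22) for the leading 1-bit.
double: tangent at (2, 22): λ = (3·2² + 23)/(2·22) ≡ 35/1. 1⁻¹ ≡ 1 (mod 43), so λ ≡ 35·1 ≡ 35.
  x = λ² - 2 - 2 = 1225 - 4 ≡ 17; y = λ·(2 - 17) - 22 ≡ 12. → (17, 12)
double: tangent at (17, 12): λ = (3·17² + 23)/(2·12) ≡ 30/24. 24⁻¹ ≡ 9 (mod 43), so λ ≡ 30·9 ≡ 12.
  x = λ² - 17 - 17 = 144 - 34 ≡ 24; y = λ·(17 - 24) - 12 ≡ 33. → (24, 33)
add P: (24, 33) + (2, 22). λ = (22 - 33)/(2 - 24) ≡ 32/21 mod 43. 21⁻¹ ≡ 41 (mod 43) since 21·41 = 861 ≡ 1, so λ ≡ 22.
  x = λ² - 24 - 2 = 484 - 26 ≡ 28; y = λ·(24 - 28) - 33 ≡ 8. → (28, 8)

(28, 8)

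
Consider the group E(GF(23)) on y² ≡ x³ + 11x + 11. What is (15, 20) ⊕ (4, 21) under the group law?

(8, 17)

(15, 20) + (4, 21). λ = (21 - 20)/(4 - 15) ≡ 1/12 mod 23. 12⁻¹ ≡ 2 (mod 23), so λ ≡ 2.
  x = λ² - 15 - 4 = 4 - 19 ≡ 8; y = λ·(15 - 8) - 20 ≡ 17. → (8, 17)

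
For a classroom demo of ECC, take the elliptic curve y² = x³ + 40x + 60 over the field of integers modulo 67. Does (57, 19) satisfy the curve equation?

no

y² = 19² ≡ 26; x³ + 40x + 60 = 187533 ≡ 0 (mod 67). 26 ≠ 0.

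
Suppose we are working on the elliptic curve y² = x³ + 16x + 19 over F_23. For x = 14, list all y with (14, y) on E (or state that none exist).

x³ + 16x + 19 = 2987 ≡ 20 (mod 23).
20 is a non-residue mod 23; no y exists.

none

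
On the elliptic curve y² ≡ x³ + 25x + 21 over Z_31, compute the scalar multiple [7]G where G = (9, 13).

(8, 12)

Double-and-add on 7 = (111)₂. Start with G = (9, 13) for the leading 1-bit.
double: tangent at (9, 13): λ = (3·9² + 25)/(2·13) ≡ 20/26. 26⁻¹ ≡ 6 (mod 31) since 26·6 = 156 ≡ 1, so λ ≡ 20·6 ≡ 27.
  x = λ² - 9 - 9 = 729 - 18 ≡ 29; y = λ·(9 - 29) - 13 ≡ 5. → (29, 5)
add G: (29, 5) + (9, 13). λ = (13 - 5)/(9 - 29) ≡ 8/11 mod 31. 11⁻¹ ≡ 17 (mod 31) since 11·17 = 187 ≡ 1, so λ ≡ 12.
  x = λ² - 29 - 9 = 144 - 38 ≡ 13; y = λ·(29 - 13) - 5 ≡ 1. → (13, 1)
double: tangent at (13, 1): λ = (3·13² + 25)/(2·1) ≡ 5/2. 2⁻¹ ≡ 16 (mod 31), so λ ≡ 5·16 ≡ 18.
  x = λ² - 13 - 13 = 324 - 26 ≡ 19; y = λ·(13 - 19) - 1 ≡ 15. → (19, 15)
add G: (19, 15) + (9, 13). λ = (13 - 15)/(9 - 19) ≡ 29/21 mod 31. 21⁻¹ ≡ 3 (mod 31) since 21·3 = 63 ≡ 1, so λ ≡ 25.
  x = λ² - 19 - 9 = 625 - 28 ≡ 8; y = λ·(19 - 8) - 15 ≡ 12. → (8, 12)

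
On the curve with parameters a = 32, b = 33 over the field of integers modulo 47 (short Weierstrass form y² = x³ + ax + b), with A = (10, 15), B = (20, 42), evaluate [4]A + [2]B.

(24, 33)

First 4A:
Repeated addition: build up to 4A.
2A: tangent at (10, 15): λ = (3·10² + 32)/(2·15) ≡ 3/30. 30⁻¹ ≡ 11 (mod 47) since 30·11 = 330 ≡ 1, so λ ≡ 3·11 ≡ 33.
  x = λ² - 10 - 10 = 1089 - 20 ≡ 35; y = λ·(10 - 35) - 15 ≡ 6. → (35, 6)
3A: (35, 6) + (10, 15). λ = (15 - 6)/(10 - 35) ≡ 9/22 mod 47. 22⁻¹ ≡ 15 (mod 47), so λ ≡ 41.
  x = λ² - 35 - 10 = 1681 - 45 ≡ 38; y = λ·(35 - 38) - 6 ≡ 12. → (38, 12)
4A: (38, 12) + (10, 15). λ = (15 - 12)/(10 - 38) ≡ 3/19 mod 47. 19⁻¹ ≡ 5 (mod 47), so λ ≡ 15.
  x = λ² - 38 - 10 = 225 - 48 ≡ 36; y = λ·(38 - 36) - 12 ≡ 18. → (36, 18)
4A = (36, 18).
Next 2B:
Repeated addition: build up to 2B.
2B: tangent at (20, 42): λ = (3·20² + 32)/(2·42) ≡ 10/37. 37⁻¹ ≡ 14 (mod 47), so λ ≡ 10·14 ≡ 46.
  x = λ² - 20 - 20 = 2116 - 40 ≡ 8; y = λ·(20 - 8) - 42 ≡ 40. → (8, 40)
2B = (8, 40).
Finally 4A + 2B:
(36, 18) + (8, 40). λ = (40 - 18)/(8 - 36) ≡ 22/19 mod 47. 19⁻¹ ≡ 5 (mod 47) since 19·5 = 95 ≡ 1, so λ ≡ 16.
  x = λ² - 36 - 8 = 256 - 44 ≡ 24; y = λ·(36 - 24) - 18 ≡ 33. → (24, 33)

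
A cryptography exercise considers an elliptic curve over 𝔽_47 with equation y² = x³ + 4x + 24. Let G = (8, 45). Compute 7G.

Double-and-add on 7 = (111)₂. Start with G = (8, 45) for the leading 1-bit.
double: tangent at (8, 45): λ = (3·8² + 4)/(2·45) ≡ 8/43. 43⁻¹ ≡ 35 (mod 47), so λ ≡ 8·35 ≡ 45.
  x = λ² - 8 - 8 = 2025 - 16 ≡ 35; y = λ·(8 - 35) - 45 ≡ 9. → (35, 9)
add G: (35, 9) + (8, 45). λ = (45 - 9)/(8 - 35) ≡ 36/20 mod 47. 20⁻¹ ≡ 40 (mod 47), so λ ≡ 30.
  x = λ² - 35 - 8 = 900 - 43 ≡ 11; y = λ·(35 - 11) - 9 ≡ 6. → (11, 6)
double: tangent at (11, 6): λ = (3·11² + 4)/(2·6) ≡ 38/12. 12⁻¹ ≡ 4 (mod 47), so λ ≡ 38·4 ≡ 11.
  x = λ² - 11 - 11 = 121 - 22 ≡ 5; y = λ·(11 - 5) - 6 ≡ 13. → (5, 13)
add G: (5, 13) + (8, 45). λ = (45 - 13)/(8 - 5) ≡ 32/3 mod 47. 3⁻¹ ≡ 16 (mod 47) since 3·16 = 48 ≡ 1, so λ ≡ 42.
  x = λ² - 5 - 8 = 1764 - 13 ≡ 12; y = λ·(5 - 12) - 13 ≡ 22. → (12, 22)

(12, 22)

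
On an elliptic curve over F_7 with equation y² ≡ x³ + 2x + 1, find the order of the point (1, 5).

2P: tangent at (1, 5): λ = (3·1² + 2)/(2·5) ≡ 5/3. 3⁻¹ ≡ 5 (mod 7), so λ ≡ 5·5 ≡ 4.
  x = λ² - 1 - 1 = 16 - 2 ≡ 0; y = λ·(1 - 0) - 5 ≡ 6. → (0, 6)
3P: (0, 6) + (1, 5). λ = (5 - 6)/(1 - 0) ≡ 6/1 mod 7. 1⁻¹ ≡ 1 (mod 7), so λ ≡ 6.
  x = λ² - 0 - 1 = 36 - 1 ≡ 0; y = λ·(0 - 0) - 6 ≡ 1. → (0, 1)
4P: (0, 1) + (1, 5). λ = (5 - 1)/(1 - 0) ≡ 4/1 mod 7. 1⁻¹ ≡ 1 (mod 7), so λ ≡ 4.
  x = λ² - 0 - 1 = 16 - 1 ≡ 1; y = λ·(0 - 1) - 1 ≡ 2. → (1, 2)
5P: (1, 2) + (1, 5): same x and y₁ ≡ -y₂, so the sum is ∞.
5P = ∞, so the order is 5.

5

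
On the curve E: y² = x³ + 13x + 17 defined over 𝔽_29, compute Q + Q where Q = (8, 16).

(7, 4)

tangent at (8, 16): λ = (3·8² + 13)/(2·16) ≡ 2/3. 3⁻¹ ≡ 10 (mod 29) since 3·10 = 30 ≡ 1, so λ ≡ 2·10 ≡ 20.
  x = λ² - 8 - 8 = 400 - 16 ≡ 7; y = λ·(8 - 7) - 16 ≡ 4. → (7, 4)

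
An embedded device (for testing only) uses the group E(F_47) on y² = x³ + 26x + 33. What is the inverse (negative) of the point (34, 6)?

-(34, 6) = (34, -6 mod 47) = (34, 41).

(34, 41)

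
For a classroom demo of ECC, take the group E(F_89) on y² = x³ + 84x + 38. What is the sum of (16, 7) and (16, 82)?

The two points share x = 16 and their y-coordinates satisfy 7 + 82 ≡ 0 (mod 89), so they are inverses. Their sum is O.

O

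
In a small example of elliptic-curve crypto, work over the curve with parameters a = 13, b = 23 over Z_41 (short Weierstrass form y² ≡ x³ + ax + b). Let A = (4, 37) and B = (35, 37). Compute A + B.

(4, 37) + (35, 37). λ = (37 - 37)/(35 - 4) ≡ 0/31 mod 41. 31⁻¹ ≡ 4 (mod 41) since 31·4 = 124 ≡ 1, so λ ≡ 0.
  x = λ² - 4 - 35 = 0 - 39 ≡ 2; y = λ·(4 - 2) - 37 ≡ 4. → (2, 4)

(2, 4)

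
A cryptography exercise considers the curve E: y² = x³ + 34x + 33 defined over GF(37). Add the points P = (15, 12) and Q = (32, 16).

(15, 12) + (32, 16). λ = (16 - 12)/(32 - 15) ≡ 4/17 mod 37. 17⁻¹ ≡ 24 (mod 37) since 17·24 = 408 ≡ 1, so λ ≡ 22.
  x = λ² - 15 - 32 = 484 - 47 ≡ 30; y = λ·(15 - 30) - 12 ≡ 28. → (30, 28)

(30, 28)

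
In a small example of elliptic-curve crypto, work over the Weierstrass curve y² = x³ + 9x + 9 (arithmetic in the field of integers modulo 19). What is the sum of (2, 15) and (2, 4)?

O

The two points share x = 2 and their y-coordinates satisfy 15 + 4 ≡ 0 (mod 19), so they are inverses. Their sum is the point at infinity.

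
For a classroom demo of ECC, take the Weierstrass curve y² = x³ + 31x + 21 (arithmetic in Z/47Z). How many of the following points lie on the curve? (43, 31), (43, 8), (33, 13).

1

(43, 31): 31² ≡ 21, rhs ≡ 21 → on.
(43, 8): 8² ≡ 17, rhs ≡ 21 → off.
(33, 13): 13² ≡ 28, rhs ≡ 39 → off.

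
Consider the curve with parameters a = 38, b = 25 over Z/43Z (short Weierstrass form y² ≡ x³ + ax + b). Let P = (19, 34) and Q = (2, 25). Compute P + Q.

(19, 34) + (2, 25). λ = (25 - 34)/(2 - 19) ≡ 34/26 mod 43. 26⁻¹ ≡ 5 (mod 43) since 26·5 = 130 ≡ 1, so λ ≡ 41.
  x = λ² - 19 - 2 = 1681 - 21 ≡ 26; y = λ·(19 - 26) - 34 ≡ 23. → (26, 23)

(26, 23)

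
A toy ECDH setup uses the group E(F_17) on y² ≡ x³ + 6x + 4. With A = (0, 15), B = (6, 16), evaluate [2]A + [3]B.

(15, 1)

First 2A:
Repeated addition: build up to 2A.
2A: tangent at (0, 15): λ = (3·0² + 6)/(2·15) ≡ 6/13. 13⁻¹ ≡ 4 (mod 17) since 13·4 = 52 ≡ 1, so λ ≡ 6·4 ≡ 7.
  x = λ² - 0 - 0 = 49 - 0 ≡ 15; y = λ·(0 - 15) - 15 ≡ 16. → (15, 16)
2A = (15, 16).
Next 3B:
Repeated addition: build up to 3B.
2B: tangent at (6, 16): λ = (3·6² + 6)/(2·16) ≡ 12/15. 15⁻¹ ≡ 8 (mod 17), so λ ≡ 12·8 ≡ 11.
  x = λ² - 6 - 6 = 121 - 12 ≡ 7; y = λ·(6 - 7) - 16 ≡ 7. → (7, 7)
3B: (7, 7) + (6, 16). λ = (16 - 7)/(6 - 7) ≡ 9/16 mod 17. 16⁻¹ ≡ 16 (mod 17), so λ ≡ 8.
  x = λ² - 7 - 6 = 64 - 13 ≡ 0; y = λ·(7 - 0) - 7 ≡ 15. → (0, 15)
3B = (0, 15).
Finally 2A + 3B:
(15, 16) + (0, 15). λ = (15 - 16)/(0 - 15) ≡ 16/2 mod 17. 2⁻¹ ≡ 9 (mod 17), so λ ≡ 8.
  x = λ² - 15 - 0 = 64 - 15 ≡ 15; y = λ·(15 - 15) - 16 ≡ 1. → (15, 1)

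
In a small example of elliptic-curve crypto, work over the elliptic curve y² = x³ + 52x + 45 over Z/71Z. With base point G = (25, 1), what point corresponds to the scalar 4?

Repeated addition: build up to 4G.
2G: tangent at (25, 1): λ = (3·25² + 52)/(2·1) ≡ 10/2. 2⁻¹ ≡ 36 (mod 71), so λ ≡ 10·36 ≡ 5.
  x = λ² - 25 - 25 = 25 - 50 ≡ 46; y = λ·(25 - 46) - 1 ≡ 36. → (46, 36)
3G: (46, 36) + (25, 1). λ = (1 - 36)/(25 - 46) ≡ 36/50 mod 71. 50⁻¹ ≡ 27 (mod 71), so λ ≡ 49.
  x = λ² - 46 - 25 = 2401 - 71 ≡ 58; y = λ·(46 - 58) - 36 ≡ 15. → (58, 15)
4G: (58, 15) + (25, 1). λ = (1 - 15)/(25 - 58) ≡ 57/38 mod 71. 38⁻¹ ≡ 43 (mod 71) since 38·43 = 1634 ≡ 1, so λ ≡ 37.
  x = λ² - 58 - 25 = 1369 - 83 ≡ 8; y = λ·(58 - 8) - 15 ≡ 60. → (8, 60)

(8, 60)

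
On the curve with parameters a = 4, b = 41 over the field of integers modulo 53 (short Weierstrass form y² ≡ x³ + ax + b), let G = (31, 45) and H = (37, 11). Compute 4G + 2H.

(28, 2)

First 4G:
Double-and-add on 4 = (100)₂. Start with G = (31, 45) for the leading 1-bit.
double: tangent at (31, 45): λ = (3·31² + 4)/(2·45) ≡ 25/37. 37⁻¹ ≡ 43 (mod 53), so λ ≡ 25·43 ≡ 15.
  x = λ² - 31 - 31 = 225 - 62 ≡ 4; y = λ·(31 - 4) - 45 ≡ 42. → (4, 42)
double: tangent at (4, 42): λ = (3·4² + 4)/(2·42) ≡ 52/31. 31⁻¹ ≡ 12 (mod 53) since 31·12 = 372 ≡ 1, so λ ≡ 52·12 ≡ 41.
  x = λ² - 4 - 4 = 1681 - 8 ≡ 30; y = λ·(4 - 30) - 42 ≡ 5. → (30, 5)
4G = (30, 5).
Next 2H:
Repeated addition: build up to 2H.
2H: tangent at (37, 11): λ = (3·37² + 4)/(2·11) ≡ 30/22. 22⁻¹ ≡ 41 (mod 53), so λ ≡ 30·41 ≡ 11.
  x = λ² - 37 - 37 = 121 - 74 ≡ 47; y = λ·(37 - 47) - 11 ≡ 38. → (47, 38)
2H = (47, 38).
Finally 4G + 2H:
(30, 5) + (47, 38). λ = (38 - 5)/(47 - 30) ≡ 33/17 mod 53. 17⁻¹ ≡ 25 (mod 53), so λ ≡ 30.
  x = λ² - 30 - 47 = 900 - 77 ≡ 28; y = λ·(30 - 28) - 5 ≡ 2. → (28, 2)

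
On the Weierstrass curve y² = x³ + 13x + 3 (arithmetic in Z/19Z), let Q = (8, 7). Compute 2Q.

(12, 5)

tangent at (8, 7): λ = (3·8² + 13)/(2·7) ≡ 15/14. 14⁻¹ ≡ 15 (mod 19), so λ ≡ 15·15 ≡ 16.
  x = λ² - 8 - 8 = 256 - 16 ≡ 12; y = λ·(8 - 12) - 7 ≡ 5. → (12, 5)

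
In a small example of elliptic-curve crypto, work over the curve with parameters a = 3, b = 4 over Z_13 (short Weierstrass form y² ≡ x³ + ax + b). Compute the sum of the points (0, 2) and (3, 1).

(0, 2) + (3, 1). λ = (1 - 2)/(3 - 0) ≡ 12/3 mod 13. 3⁻¹ ≡ 9 (mod 13), so λ ≡ 4.
  x = λ² - 0 - 3 = 16 - 3 ≡ 0; y = λ·(0 - 0) - 2 ≡ 11. → (0, 11)

(0, 11)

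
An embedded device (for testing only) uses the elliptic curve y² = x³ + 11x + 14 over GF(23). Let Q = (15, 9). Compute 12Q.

Double-and-add on 12 = (1100)₂. Start with Q = (15, 9) for the leading 1-bit.
double: tangent at (15, 9): λ = (3·15² + 11)/(2·9) ≡ 19/18. 18⁻¹ ≡ 9 (mod 23), so λ ≡ 19·9 ≡ 10.
  x = λ² - 15 - 15 = 100 - 30 ≡ 1; y = λ·(15 - 1) - 9 ≡ 16. → (1, 16)
add Q: (1, 16) + (15, 9). λ = (9 - 16)/(15 - 1) ≡ 16/14 mod 23. 14⁻¹ ≡ 5 (mod 23) since 14·5 = 70 ≡ 1, so λ ≡ 11.
  x = λ² - 1 - 15 = 121 - 16 ≡ 13; y = λ·(1 - 13) - 16 ≡ 13. → (13, 13)
double: tangent at (13, 13): λ = (3·13² + 11)/(2·13) ≡ 12/3. 3⁻¹ ≡ 8 (mod 23), so λ ≡ 12·8 ≡ 4.
  x = λ² - 13 - 13 = 16 - 26 ≡ 13; y = λ·(13 - 13) - 13 ≡ 10. → (13, 10)
double: tangent at (13, 10): λ = (3·13² + 11)/(2·10) ≡ 12/20. 20⁻¹ ≡ 15 (mod 23) since 20·15 = 300 ≡ 1, so λ ≡ 12·15 ≡ 19.
  x = λ² - 13 - 13 = 361 - 26 ≡ 13; y = λ·(13 - 13) - 10 ≡ 13. → (13, 13)

(13, 13)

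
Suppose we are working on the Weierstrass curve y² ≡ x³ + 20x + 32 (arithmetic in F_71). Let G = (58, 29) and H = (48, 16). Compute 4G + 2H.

(3, 41)

First 4G:
Double-and-add on 4 = (100)₂. Start with G = (58, 29) for the leading 1-bit.
double: tangent at (58, 29): λ = (3·58² + 20)/(2·29) ≡ 30/58. 58⁻¹ ≡ 60 (mod 71), so λ ≡ 30·60 ≡ 25.
  x = λ² - 58 - 58 = 625 - 116 ≡ 12; y = λ·(58 - 12) - 29 ≡ 56. → (12, 56)
double: tangent at (12, 56): λ = (3·12² + 20)/(2·56) ≡ 26/41. 41⁻¹ ≡ 26 (mod 71), so λ ≡ 26·26 ≡ 37.
  x = λ² - 12 - 12 = 1369 - 24 ≡ 67; y = λ·(12 - 67) - 56 ≡ 39. → (67, 39)
4G = (67, 39).
Next 2H:
Repeated addition: build up to 2H.
2H: tangent at (48, 16): λ = (3·48² + 20)/(2·16) ≡ 45/32. 32⁻¹ ≡ 20 (mod 71) since 32·20 = 640 ≡ 1, so λ ≡ 45·20 ≡ 48.
  x = λ² - 48 - 48 = 2304 - 96 ≡ 7; y = λ·(48 - 7) - 16 ≡ 35. → (7, 35)
2H = (7, 35).
Finally 4G + 2H:
(67, 39) + (7, 35). λ = (35 - 39)/(7 - 67) ≡ 67/11 mod 71. 11⁻¹ ≡ 13 (mod 71) since 11·13 = 143 ≡ 1, so λ ≡ 19.
  x = λ² - 67 - 7 = 361 - 74 ≡ 3; y = λ·(67 - 3) - 39 ≡ 41. → (3, 41)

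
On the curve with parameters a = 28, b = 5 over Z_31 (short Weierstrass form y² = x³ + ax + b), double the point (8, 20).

(22, 27)

tangent at (8, 20): λ = (3·8² + 28)/(2·20) ≡ 3/9. 9⁻¹ ≡ 7 (mod 31), so λ ≡ 3·7 ≡ 21.
  x = λ² - 8 - 8 = 441 - 16 ≡ 22; y = λ·(8 - 22) - 20 ≡ 27. → (22, 27)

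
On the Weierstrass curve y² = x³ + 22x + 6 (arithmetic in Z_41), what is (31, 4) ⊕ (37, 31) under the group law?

(31, 4) + (37, 31). λ = (31 - 4)/(37 - 31) ≡ 27/6 mod 41. 6⁻¹ ≡ 7 (mod 41), so λ ≡ 25.
  x = λ² - 31 - 37 = 625 - 68 ≡ 24; y = λ·(31 - 24) - 4 ≡ 7. → (24, 7)

(24, 7)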